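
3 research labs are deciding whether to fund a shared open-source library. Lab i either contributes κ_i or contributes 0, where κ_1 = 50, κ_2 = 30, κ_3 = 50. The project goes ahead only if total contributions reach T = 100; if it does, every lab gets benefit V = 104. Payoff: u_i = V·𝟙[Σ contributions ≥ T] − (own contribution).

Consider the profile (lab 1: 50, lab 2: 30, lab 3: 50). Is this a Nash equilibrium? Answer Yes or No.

No

Total = 130 ≥ 100: provided.
Lab 1 (pledges 50, payoff 54): dropping to 0 → total 80, payoff 0. No gain.
Lab 2 (pledges 30, payoff 74): dropping to 0 → total 100, payoff 104. Profitable deviation.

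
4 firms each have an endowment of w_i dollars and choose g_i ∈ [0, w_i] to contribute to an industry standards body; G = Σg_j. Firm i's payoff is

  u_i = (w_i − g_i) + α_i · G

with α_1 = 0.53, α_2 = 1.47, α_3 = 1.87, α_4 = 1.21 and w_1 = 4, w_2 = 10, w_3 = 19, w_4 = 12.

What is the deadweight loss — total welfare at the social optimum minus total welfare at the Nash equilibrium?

16.32

∂u_i/∂g_i = α_i − 1, so firm i contributes w_i if α_i > 1, else 0.
α_i > 1 for i ∈ {2, 3, 4}; NE contributions (0, 10, 19, 12), G = 41.
W^NE = Σw_i − G^NE + (Σα_i)·G^NE = 45 + 4.08·41 = 212.28.
Planner: ∂(Σu_j)/∂g_i = Σα_j − 1 = 4.08 > 0, so everyone contributes w_i; G^SO = 45, W^SO = 45 + 4.08·45 = 228.6.
Deadweight loss = 16.32.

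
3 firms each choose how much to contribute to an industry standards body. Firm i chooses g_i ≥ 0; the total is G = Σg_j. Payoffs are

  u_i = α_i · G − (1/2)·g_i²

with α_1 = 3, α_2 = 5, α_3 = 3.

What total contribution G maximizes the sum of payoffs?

33

Planner FOC: ∂(Σu_j)/∂g_i = (Σα_j) − g_i = 0, so g_i^SO = Σα_j = 11 for every i; G^SO = 33.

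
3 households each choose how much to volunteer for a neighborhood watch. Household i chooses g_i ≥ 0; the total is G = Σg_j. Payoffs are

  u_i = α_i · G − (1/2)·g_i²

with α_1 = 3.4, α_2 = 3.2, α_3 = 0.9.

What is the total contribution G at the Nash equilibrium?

Household i's FOC: ∂u_i/∂g_i = α_i − g_i = 0, so g_i* = α_i.
NE contributions = (3.4, 3.2, 0.9); G = 7.5.

7.5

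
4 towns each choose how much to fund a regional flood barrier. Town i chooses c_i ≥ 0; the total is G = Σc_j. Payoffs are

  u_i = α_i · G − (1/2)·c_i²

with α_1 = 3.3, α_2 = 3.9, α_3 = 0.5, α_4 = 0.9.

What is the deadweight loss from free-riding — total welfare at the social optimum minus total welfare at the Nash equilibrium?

87.54

Town i's FOC: ∂u_i/∂c_i = α_i − c_i = 0, so c_i* = α_i.
NE contributions = (3.3, 3.9, 0.5, 0.9); G = 8.6.
W^NE = (Σα)·G − ½Σα_i² = 8.6² − ½·27.16 = 60.38.
Planner sets c_i = Σα_j = 8.6 for every i, so G^SO = 4·8.6 = 34.4.
W^SO = (Σα)·G^SO − ½·4·(Σα)² = (4/2)·8.6² = 147.92.
Deadweight loss = W^SO − W^NE = 87.54.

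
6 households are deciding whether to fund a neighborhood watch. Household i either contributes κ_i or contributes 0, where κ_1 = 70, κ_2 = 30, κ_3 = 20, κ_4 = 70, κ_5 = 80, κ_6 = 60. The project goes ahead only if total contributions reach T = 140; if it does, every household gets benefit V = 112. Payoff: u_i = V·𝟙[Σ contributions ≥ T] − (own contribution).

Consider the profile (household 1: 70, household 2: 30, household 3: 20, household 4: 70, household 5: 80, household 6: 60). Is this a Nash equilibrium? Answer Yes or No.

No

Total = 330 ≥ 140: provided.
Household 1 (pledges 70, payoff 42): dropping to 0 → total 260, payoff 112. Profitable deviation.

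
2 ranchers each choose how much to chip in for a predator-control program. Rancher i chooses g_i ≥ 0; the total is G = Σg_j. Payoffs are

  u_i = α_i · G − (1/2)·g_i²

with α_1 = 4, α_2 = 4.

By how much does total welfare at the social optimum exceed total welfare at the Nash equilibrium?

16

Rancher i's FOC: ∂u_i/∂g_i = α_i − g_i = 0, so g_i* = α_i.
NE contributions = (4, 4); G = 8.
W^NE = (Σα)·G − ½Σα_i² = 8² − ½·32 = 48.
Planner sets g_i = Σα_j = 8 for every i, so G^SO = 2·8 = 16.
W^SO = (Σα)·G^SO − ½·2·(Σα)² = (2/2)·8² = 64.
Deadweight loss = W^SO − W^NE = 16.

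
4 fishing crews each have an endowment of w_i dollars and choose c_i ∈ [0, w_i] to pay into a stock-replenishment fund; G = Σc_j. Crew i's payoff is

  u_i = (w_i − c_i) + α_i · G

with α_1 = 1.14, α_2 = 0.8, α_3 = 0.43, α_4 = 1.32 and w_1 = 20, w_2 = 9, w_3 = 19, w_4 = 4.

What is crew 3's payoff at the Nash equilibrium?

29.32

∂u_i/∂c_i = α_i − 1, so crew i contributes w_i if α_i > 1, else 0.
α_i > 1 for i ∈ {1, 4}; NE contributions (20, 0, 0, 4), G = 24.
u_3 = (19 − 0) + 0.43·24 = 29.32.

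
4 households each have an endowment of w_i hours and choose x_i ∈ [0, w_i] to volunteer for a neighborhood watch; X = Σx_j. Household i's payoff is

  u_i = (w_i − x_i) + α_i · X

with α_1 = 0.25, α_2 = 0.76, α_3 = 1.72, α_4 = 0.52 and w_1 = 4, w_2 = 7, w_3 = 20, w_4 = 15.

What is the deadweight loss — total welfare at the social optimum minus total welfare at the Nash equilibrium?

58.5

∂u_i/∂x_i = α_i − 1, so household i contributes w_i if α_i > 1, else 0.
α_i > 1 for i ∈ {3}; NE contributions (0, 0, 20, 0), X = 20.
W^NE = Σw_i − X^NE + (Σα_i)·X^NE = 46 + 2.25·20 = 91.
Planner: ∂(Σu_j)/∂x_i = Σα_j − 1 = 2.25 > 0, so everyone contributes w_i; X^SO = 46, W^SO = 46 + 2.25·46 = 149.5.
Deadweight loss = 58.5.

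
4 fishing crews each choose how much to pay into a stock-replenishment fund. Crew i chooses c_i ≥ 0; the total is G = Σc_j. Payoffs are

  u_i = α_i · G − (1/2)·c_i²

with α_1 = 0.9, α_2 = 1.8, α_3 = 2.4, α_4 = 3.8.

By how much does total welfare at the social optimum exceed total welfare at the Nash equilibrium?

91.335

Crew i's FOC: ∂u_i/∂c_i = α_i − c_i = 0, so c_i* = α_i.
NE contributions = (0.9, 1.8, 2.4, 3.8); G = 8.9.
W^NE = (Σα)·G − ½Σα_i² = 8.9² − ½·24.25 = 67.085.
Planner sets c_i = Σα_j = 8.9 for every i, so G^SO = 4·8.9 = 35.6.
W^SO = (Σα)·G^SO − ½·4·(Σα)² = (4/2)·8.9² = 158.42.
Deadweight loss = W^SO − W^NE = 91.335.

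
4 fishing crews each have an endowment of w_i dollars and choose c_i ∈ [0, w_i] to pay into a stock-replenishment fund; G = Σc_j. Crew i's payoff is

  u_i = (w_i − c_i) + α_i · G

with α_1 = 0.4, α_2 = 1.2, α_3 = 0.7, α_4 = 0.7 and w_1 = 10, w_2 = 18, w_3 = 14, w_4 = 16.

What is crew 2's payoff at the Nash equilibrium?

21.6

∂u_i/∂c_i = α_i − 1, so crew i contributes w_i if α_i > 1, else 0.
α_i > 1 for i ∈ {2}; NE contributions (0, 18, 0, 0), G = 18.
u_2 = (18 − 18) + 1.2·18 = 21.6.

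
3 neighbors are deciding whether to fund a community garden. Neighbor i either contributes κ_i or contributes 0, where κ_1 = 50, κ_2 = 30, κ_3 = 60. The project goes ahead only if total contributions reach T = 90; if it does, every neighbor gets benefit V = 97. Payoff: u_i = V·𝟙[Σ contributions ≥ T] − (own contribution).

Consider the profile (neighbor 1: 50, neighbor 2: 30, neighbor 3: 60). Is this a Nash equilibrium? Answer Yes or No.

Total = 140 ≥ 90: provided.
Neighbor 1 (pledges 50, payoff 47): dropping to 0 → total 90, payoff 97. Profitable deviation.

No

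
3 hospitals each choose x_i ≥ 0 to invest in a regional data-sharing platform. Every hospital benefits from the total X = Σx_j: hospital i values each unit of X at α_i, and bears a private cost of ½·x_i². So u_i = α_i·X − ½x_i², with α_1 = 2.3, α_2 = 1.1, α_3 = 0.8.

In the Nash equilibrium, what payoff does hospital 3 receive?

Hospital i's FOC: ∂u_i/∂x_i = α_i − x_i = 0, so x_i* = α_i.
NE contributions = (2.3, 1.1, 0.8); X = 4.2.
u_3 = α_3·X − ½·(x_3)² = 0.8·4.2 − ½·0.8² = 3.04.

3.04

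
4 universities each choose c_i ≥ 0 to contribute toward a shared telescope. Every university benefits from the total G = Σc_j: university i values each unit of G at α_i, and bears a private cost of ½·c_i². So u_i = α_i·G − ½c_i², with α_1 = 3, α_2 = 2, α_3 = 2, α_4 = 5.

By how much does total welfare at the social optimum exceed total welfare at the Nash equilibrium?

165

University i's FOC: ∂u_i/∂c_i = α_i − c_i = 0, so c_i* = α_i.
NE contributions = (3, 2, 2, 5); G = 12.
W^NE = (Σα)·G − ½Σα_i² = 12² − ½·42 = 123.
Planner sets c_i = Σα_j = 12 for every i, so G^SO = 4·12 = 48.
W^SO = (Σα)·G^SO − ½·4·(Σα)² = (4/2)·12² = 288.
Deadweight loss = W^SO − W^NE = 165.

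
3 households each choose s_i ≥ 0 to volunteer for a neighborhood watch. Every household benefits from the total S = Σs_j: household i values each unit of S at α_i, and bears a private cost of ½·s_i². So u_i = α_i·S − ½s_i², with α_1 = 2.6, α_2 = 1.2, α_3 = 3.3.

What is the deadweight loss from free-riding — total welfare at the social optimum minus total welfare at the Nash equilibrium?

Household i's FOC: ∂u_i/∂s_i = α_i − s_i = 0, so s_i* = α_i.
NE contributions = (2.6, 1.2, 3.3); S = 7.1.
W^NE = (Σα)·S − ½Σα_i² = 7.1² − ½·19.09 = 40.865.
Planner sets s_i = Σα_j = 7.1 for every i, so S^SO = 3·7.1 = 21.3.
W^SO = (Σα)·S^SO − ½·3·(Σα)² = (3/2)·7.1² = 75.615.
Deadweight loss = W^SO − W^NE = 34.75.

34.75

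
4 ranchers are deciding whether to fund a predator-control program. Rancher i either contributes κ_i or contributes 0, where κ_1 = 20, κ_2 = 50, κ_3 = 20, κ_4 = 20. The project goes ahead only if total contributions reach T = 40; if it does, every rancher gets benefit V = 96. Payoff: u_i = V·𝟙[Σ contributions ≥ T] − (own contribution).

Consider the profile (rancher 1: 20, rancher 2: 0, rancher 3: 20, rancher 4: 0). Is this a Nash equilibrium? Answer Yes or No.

Total = 40 ≥ 40: provided.
Rancher 1 (pledges 20, payoff 76): dropping to 0 → total 20, payoff 0. No gain.
Rancher 2 (pledges 0, payoff 96): pledging 50 → total 90, payoff 46. No gain.
Rancher 3 (pledges 20, payoff 76): dropping to 0 → total 20, payoff 0. No gain.
Rancher 4 (pledges 0, payoff 96): pledging 20 → total 60, payoff 76. No gain.

Yes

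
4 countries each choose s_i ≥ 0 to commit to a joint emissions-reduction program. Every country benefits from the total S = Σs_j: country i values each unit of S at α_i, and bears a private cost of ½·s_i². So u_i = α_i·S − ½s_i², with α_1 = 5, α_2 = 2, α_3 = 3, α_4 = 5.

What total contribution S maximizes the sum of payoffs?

Planner FOC: ∂(Σu_j)/∂s_i = (Σα_j) − s_i = 0, so s_i^SO = Σα_j = 15 for every i; S^SO = 60.

60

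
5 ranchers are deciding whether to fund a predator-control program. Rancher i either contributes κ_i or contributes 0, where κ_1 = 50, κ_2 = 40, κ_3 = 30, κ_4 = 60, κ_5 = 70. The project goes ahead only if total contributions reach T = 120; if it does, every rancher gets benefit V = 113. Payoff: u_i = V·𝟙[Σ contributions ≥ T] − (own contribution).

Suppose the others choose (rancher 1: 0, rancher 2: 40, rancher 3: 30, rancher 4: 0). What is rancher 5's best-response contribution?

70

Others' total = 70. Contributing 70 brings total to 140 ≥ 120: gain V − κ_5 = 43.
Best response: 70.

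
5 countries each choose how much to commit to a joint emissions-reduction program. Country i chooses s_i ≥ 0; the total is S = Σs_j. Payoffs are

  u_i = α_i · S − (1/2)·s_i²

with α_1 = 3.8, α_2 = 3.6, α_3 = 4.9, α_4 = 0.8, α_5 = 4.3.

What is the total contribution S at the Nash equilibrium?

Country i's FOC: ∂u_i/∂s_i = α_i − s_i = 0, so s_i* = α_i.
NE contributions = (3.8, 3.6, 4.9, 0.8, 4.3); S = 17.4.

17.4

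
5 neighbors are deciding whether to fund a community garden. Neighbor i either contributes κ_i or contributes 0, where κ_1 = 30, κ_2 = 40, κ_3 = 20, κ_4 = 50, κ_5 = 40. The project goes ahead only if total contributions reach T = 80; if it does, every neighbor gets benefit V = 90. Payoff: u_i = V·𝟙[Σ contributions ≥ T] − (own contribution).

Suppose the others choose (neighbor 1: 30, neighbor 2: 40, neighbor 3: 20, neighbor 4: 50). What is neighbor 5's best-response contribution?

0

Others' total = 140 ≥ 80; contributing adds cost 40 for no extra benefit.
Best response: 0.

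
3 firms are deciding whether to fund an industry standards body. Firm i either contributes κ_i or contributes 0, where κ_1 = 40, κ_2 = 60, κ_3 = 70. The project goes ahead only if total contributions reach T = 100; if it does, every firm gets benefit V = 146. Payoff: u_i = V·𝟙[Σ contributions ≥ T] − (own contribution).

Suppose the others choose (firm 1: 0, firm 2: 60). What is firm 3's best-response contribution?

Others' total = 60. Contributing 70 brings total to 130 ≥ 100: gain V − κ_3 = 76.
Best response: 70.

70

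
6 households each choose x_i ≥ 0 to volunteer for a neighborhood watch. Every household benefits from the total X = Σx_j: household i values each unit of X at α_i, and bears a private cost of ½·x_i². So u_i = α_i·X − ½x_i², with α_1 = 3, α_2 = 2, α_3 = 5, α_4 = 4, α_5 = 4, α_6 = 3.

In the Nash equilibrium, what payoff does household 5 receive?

76

Household i's FOC: ∂u_i/∂x_i = α_i − x_i = 0, so x_i* = α_i.
NE contributions = (3, 2, 5, 4, 4, 3); X = 21.
u_5 = α_5·X − ½·(x_5)² = 4·21 − ½·4² = 76.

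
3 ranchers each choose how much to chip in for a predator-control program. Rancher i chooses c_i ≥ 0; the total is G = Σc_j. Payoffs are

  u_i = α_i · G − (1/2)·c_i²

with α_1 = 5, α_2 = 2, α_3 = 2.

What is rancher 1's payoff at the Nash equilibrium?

Rancher i's FOC: ∂u_i/∂c_i = α_i − c_i = 0, so c_i* = α_i.
NE contributions = (5, 2, 2); G = 9.
u_1 = α_1·G − ½·(c_1)² = 5·9 − ½·5² = 32.5.

32.5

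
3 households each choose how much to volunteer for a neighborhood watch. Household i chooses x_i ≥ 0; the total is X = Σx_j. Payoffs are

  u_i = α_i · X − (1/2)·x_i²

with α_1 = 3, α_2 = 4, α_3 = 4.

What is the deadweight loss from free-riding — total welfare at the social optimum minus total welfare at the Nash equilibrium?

81

Household i's FOC: ∂u_i/∂x_i = α_i − x_i = 0, so x_i* = α_i.
NE contributions = (3, 4, 4); X = 11.
W^NE = (Σα)·X − ½Σα_i² = 11² − ½·41 = 100.5.
Planner sets x_i = Σα_j = 11 for every i, so X^SO = 3·11 = 33.
W^SO = (Σα)·X^SO − ½·3·(Σα)² = (3/2)·11² = 181.5.
Deadweight loss = W^SO − W^NE = 81.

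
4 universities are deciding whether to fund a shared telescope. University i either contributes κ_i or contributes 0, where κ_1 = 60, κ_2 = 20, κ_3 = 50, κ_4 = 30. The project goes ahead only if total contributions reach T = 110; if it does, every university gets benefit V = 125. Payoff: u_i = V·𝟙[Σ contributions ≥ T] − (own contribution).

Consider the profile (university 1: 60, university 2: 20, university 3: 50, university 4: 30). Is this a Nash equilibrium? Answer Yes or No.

Total = 160 ≥ 110: provided.
University 1 (pledges 60, payoff 65): dropping to 0 → total 100, payoff 0. No gain.
University 2 (pledges 20, payoff 105): dropping to 0 → total 140, payoff 125. Profitable deviation.

No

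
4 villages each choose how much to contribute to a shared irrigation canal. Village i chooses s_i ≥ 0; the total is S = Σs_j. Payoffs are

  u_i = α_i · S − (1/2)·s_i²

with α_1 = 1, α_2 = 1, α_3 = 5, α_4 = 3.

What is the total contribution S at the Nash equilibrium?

10

Village i's FOC: ∂u_i/∂s_i = α_i − s_i = 0, so s_i* = α_i.
NE contributions = (1, 1, 5, 3); S = 10.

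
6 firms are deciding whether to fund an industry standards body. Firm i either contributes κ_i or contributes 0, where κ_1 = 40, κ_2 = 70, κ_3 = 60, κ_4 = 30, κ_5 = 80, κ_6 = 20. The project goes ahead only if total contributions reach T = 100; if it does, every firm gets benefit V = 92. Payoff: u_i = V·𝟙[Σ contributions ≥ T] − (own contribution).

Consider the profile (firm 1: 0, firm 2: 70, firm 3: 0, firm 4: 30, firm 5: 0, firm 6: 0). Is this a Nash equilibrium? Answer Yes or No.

Total = 100 ≥ 100: provided.
Firm 1 (pledges 0, payoff 92): pledging 40 → total 140, payoff 52. No gain.
Firm 2 (pledges 70, payoff 22): dropping to 0 → total 30, payoff 0. No gain.
Firm 3 (pledges 0, payoff 92): pledging 60 → total 160, payoff 32. No gain.
Firm 4 (pledges 30, payoff 62): dropping to 0 → total 70, payoff 0. No gain.
Firm 5 (pledges 0, payoff 92): pledging 80 → total 180, payoff 12. No gain.
Firm 6 (pledges 0, payoff 92): pledging 20 → total 120, payoff 72. No gain.

Yes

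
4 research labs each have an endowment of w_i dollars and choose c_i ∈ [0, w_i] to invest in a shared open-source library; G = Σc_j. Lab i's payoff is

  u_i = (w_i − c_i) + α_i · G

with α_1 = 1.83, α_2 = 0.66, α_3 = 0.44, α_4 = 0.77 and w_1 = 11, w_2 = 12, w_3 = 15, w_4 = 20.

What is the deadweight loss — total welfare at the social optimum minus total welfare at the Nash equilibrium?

∂u_i/∂c_i = α_i − 1, so lab i contributes w_i if α_i > 1, else 0.
α_i > 1 for i ∈ {1}; NE contributions (11, 0, 0, 0), G = 11.
W^NE = Σw_i − G^NE + (Σα_i)·G^NE = 58 + 2.7·11 = 87.7.
Planner: ∂(Σu_j)/∂c_i = Σα_j − 1 = 2.7 > 0, so everyone contributes w_i; G^SO = 58, W^SO = 58 + 2.7·58 = 214.6.
Deadweight loss = 126.9.

126.9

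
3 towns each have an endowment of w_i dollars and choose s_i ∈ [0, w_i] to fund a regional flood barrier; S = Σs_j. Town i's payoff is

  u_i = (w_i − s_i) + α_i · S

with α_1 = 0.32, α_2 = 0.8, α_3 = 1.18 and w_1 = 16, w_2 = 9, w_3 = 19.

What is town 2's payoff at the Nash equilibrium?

∂u_i/∂s_i = α_i − 1, so town i contributes w_i if α_i > 1, else 0.
α_i > 1 for i ∈ {3}; NE contributions (0, 0, 19), S = 19.
u_2 = (9 − 0) + 0.8·19 = 24.2.

24.2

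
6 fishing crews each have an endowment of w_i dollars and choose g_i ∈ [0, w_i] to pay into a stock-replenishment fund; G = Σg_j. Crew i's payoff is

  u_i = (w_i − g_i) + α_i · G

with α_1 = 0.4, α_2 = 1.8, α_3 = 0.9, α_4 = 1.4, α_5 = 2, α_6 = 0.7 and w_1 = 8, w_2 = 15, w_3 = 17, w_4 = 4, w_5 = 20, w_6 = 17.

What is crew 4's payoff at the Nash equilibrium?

∂u_i/∂g_i = α_i − 1, so crew i contributes w_i if α_i > 1, else 0.
α_i > 1 for i ∈ {2, 4, 5}; NE contributions (0, 15, 0, 4, 20, 0), G = 39.
u_4 = (4 − 4) + 1.4·39 = 54.6.

54.6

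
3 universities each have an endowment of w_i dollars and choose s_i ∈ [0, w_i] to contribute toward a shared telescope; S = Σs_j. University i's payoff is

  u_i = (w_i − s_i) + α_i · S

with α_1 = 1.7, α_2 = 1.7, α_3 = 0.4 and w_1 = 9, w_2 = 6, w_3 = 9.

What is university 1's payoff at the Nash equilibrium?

25.5

∂u_i/∂s_i = α_i − 1, so university i contributes w_i if α_i > 1, else 0.
α_i > 1 for i ∈ {1, 2}; NE contributions (9, 6, 0), S = 15.
u_1 = (9 − 9) + 1.7·15 = 25.5.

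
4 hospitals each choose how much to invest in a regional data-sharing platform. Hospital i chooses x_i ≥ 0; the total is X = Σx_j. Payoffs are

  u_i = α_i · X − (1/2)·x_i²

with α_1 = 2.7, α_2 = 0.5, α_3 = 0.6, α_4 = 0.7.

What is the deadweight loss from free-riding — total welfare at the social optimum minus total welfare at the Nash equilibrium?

Hospital i's FOC: ∂u_i/∂x_i = α_i − x_i = 0, so x_i* = α_i.
NE contributions = (2.7, 0.5, 0.6, 0.7); X = 4.5.
W^NE = (Σα)·X − ½Σα_i² = 4.5² − ½·8.39 = 16.055.
Planner sets x_i = Σα_j = 4.5 for every i, so X^SO = 4·4.5 = 18.
W^SO = (Σα)·X^SO − ½·4·(Σα)² = (4/2)·4.5² = 40.5.
Deadweight loss = W^SO − W^NE = 24.445.

24.445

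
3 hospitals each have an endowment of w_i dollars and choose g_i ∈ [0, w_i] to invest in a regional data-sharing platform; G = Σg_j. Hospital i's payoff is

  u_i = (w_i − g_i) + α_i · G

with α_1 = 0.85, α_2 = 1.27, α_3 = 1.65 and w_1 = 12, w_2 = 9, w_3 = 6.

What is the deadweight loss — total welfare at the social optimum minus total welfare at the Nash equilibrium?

33.24

∂u_i/∂g_i = α_i − 1, so hospital i contributes w_i if α_i > 1, else 0.
α_i > 1 for i ∈ {2, 3}; NE contributions (0, 9, 6), G = 15.
W^NE = Σw_i − G^NE + (Σα_i)·G^NE = 27 + 2.77·15 = 68.55.
Planner: ∂(Σu_j)/∂g_i = Σα_j − 1 = 2.77 > 0, so everyone contributes w_i; G^SO = 27, W^SO = 27 + 2.77·27 = 101.79.
Deadweight loss = 33.24.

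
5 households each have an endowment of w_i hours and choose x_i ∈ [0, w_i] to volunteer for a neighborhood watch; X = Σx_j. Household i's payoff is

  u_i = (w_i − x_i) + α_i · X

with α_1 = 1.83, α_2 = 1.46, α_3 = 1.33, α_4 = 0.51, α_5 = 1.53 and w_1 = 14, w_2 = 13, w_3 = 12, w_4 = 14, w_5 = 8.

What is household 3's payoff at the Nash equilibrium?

62.51

∂u_i/∂x_i = α_i − 1, so household i contributes w_i if α_i > 1, else 0.
α_i > 1 for i ∈ {1, 2, 3, 5}; NE contributions (14, 13, 12, 0, 8), X = 47.
u_3 = (12 − 12) + 1.33·47 = 62.51.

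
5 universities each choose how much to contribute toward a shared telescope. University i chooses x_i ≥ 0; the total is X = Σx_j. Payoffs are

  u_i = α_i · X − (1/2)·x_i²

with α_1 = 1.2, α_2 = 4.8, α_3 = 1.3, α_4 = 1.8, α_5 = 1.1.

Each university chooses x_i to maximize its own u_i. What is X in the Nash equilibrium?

10.2

University i's FOC: ∂u_i/∂x_i = α_i − x_i = 0, so x_i* = α_i.
NE contributions = (1.2, 4.8, 1.3, 1.8, 1.1); X = 10.2.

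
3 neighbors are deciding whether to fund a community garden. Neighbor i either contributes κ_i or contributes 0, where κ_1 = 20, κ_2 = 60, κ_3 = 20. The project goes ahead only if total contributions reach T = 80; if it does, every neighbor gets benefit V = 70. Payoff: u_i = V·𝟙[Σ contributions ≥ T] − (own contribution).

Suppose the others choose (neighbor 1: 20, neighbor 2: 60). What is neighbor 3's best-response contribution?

0

Others' total = 80 ≥ 80; contributing adds cost 20 for no extra benefit.
Best response: 0.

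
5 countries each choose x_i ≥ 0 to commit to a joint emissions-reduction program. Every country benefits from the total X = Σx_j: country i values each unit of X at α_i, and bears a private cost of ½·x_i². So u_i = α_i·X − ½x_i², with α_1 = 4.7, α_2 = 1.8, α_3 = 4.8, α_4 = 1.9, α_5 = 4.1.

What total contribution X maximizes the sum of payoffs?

86.5

Planner FOC: ∂(Σu_j)/∂x_i = (Σα_j) − x_i = 0, so x_i^SO = Σα_j = 17.3 for every i; X^SO = 86.5.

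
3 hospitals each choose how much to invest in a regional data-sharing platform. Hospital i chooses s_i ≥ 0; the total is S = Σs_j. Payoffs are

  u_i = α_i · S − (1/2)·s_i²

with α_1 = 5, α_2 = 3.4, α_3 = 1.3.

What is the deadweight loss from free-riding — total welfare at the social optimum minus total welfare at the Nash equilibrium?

Hospital i's FOC: ∂u_i/∂s_i = α_i − s_i = 0, so s_i* = α_i.
NE contributions = (5, 3.4, 1.3); S = 9.7.
W^NE = (Σα)·S − ½Σα_i² = 9.7² − ½·38.25 = 74.965.
Planner sets s_i = Σα_j = 9.7 for every i, so S^SO = 3·9.7 = 29.1.
W^SO = (Σα)·S^SO − ½·3·(Σα)² = (3/2)·9.7² = 141.135.
Deadweight loss = W^SO − W^NE = 66.17.

66.17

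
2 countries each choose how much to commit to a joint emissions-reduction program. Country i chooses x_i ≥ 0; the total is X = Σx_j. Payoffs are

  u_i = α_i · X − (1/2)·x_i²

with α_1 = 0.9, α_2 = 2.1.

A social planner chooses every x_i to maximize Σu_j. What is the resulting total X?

Planner FOC: ∂(Σu_j)/∂x_i = (Σα_j) − x_i = 0, so x_i^SO = Σα_j = 3 for every i; X^SO = 6.

6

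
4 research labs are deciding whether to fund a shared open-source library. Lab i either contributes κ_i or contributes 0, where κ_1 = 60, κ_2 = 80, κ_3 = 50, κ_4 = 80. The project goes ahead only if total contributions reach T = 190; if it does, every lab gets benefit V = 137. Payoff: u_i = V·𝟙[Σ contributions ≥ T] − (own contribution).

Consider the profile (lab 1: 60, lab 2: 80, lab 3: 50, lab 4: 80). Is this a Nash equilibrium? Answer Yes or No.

Total = 270 ≥ 190: provided.
Lab 1 (pledges 60, payoff 77): dropping to 0 → total 210, payoff 137. Profitable deviation.

No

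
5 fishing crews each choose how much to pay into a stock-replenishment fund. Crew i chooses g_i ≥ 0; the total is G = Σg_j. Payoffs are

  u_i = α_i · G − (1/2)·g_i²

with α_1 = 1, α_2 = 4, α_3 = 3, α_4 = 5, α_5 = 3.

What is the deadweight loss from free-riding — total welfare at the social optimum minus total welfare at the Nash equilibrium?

Crew i's FOC: ∂u_i/∂g_i = α_i − g_i = 0, so g_i* = α_i.
NE contributions = (1, 4, 3, 5, 3); G = 16.
W^NE = (Σα)·G − ½Σα_i² = 16² − ½·60 = 226.
Planner sets g_i = Σα_j = 16 for every i, so G^SO = 5·16 = 80.
W^SO = (Σα)·G^SO − ½·5·(Σα)² = (5/2)·16² = 640.
Deadweight loss = W^SO − W^NE = 414.

414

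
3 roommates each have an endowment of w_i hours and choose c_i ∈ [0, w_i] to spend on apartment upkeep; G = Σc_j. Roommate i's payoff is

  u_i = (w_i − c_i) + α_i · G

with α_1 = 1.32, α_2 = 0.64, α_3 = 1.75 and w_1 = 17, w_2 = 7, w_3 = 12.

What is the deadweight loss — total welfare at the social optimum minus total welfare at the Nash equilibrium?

18.97

∂u_i/∂c_i = α_i − 1, so roommate i contributes w_i if α_i > 1, else 0.
α_i > 1 for i ∈ {1, 3}; NE contributions (17, 0, 12), G = 29.
W^NE = Σw_i − G^NE + (Σα_i)·G^NE = 36 + 2.71·29 = 114.59.
Planner: ∂(Σu_j)/∂c_i = Σα_j − 1 = 2.71 > 0, so everyone contributes w_i; G^SO = 36, W^SO = 36 + 2.71·36 = 133.56.
Deadweight loss = 18.97.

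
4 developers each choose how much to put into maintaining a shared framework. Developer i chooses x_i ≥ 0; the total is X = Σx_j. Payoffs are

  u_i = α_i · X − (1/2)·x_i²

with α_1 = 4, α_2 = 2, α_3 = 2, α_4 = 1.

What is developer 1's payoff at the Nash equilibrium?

28

Developer i's FOC: ∂u_i/∂x_i = α_i − x_i = 0, so x_i* = α_i.
NE contributions = (4, 2, 2, 1); X = 9.
u_1 = α_1·X − ½·(x_1)² = 4·9 − ½·4² = 28.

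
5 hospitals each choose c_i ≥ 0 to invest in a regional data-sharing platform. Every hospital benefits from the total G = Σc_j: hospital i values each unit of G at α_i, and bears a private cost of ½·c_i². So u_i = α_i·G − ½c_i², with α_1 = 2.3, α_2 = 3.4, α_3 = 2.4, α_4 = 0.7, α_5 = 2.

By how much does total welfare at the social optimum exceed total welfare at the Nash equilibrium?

Hospital i's FOC: ∂u_i/∂c_i = α_i − c_i = 0, so c_i* = α_i.
NE contributions = (2.3, 3.4, 2.4, 0.7, 2); G = 10.8.
W^NE = (Σα)·G − ½Σα_i² = 10.8² − ½·27.1 = 103.09.
Planner sets c_i = Σα_j = 10.8 for every i, so G^SO = 5·10.8 = 54.
W^SO = (Σα)·G^SO − ½·5·(Σα)² = (5/2)·10.8² = 291.6.
Deadweight loss = W^SO − W^NE = 188.51.

188.51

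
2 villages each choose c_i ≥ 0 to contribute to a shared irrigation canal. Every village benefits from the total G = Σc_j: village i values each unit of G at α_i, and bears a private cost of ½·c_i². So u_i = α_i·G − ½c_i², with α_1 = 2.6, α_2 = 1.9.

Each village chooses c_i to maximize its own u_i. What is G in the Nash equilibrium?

4.5

Village i's FOC: ∂u_i/∂c_i = α_i − c_i = 0, so c_i* = α_i.
NE contributions = (2.6, 1.9); G = 4.5.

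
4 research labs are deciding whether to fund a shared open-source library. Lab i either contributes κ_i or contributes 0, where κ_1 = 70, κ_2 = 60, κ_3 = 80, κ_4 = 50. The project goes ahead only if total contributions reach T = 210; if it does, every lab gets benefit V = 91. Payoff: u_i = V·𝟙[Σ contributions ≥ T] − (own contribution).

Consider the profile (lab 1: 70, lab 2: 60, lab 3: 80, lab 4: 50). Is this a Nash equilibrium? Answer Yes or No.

Total = 260 ≥ 210: provided.
Lab 1 (pledges 70, payoff 21): dropping to 0 → total 190, payoff 0. No gain.
Lab 2 (pledges 60, payoff 31): dropping to 0 → total 200, payoff 0. No gain.
Lab 3 (pledges 80, payoff 11): dropping to 0 → total 180, payoff 0. No gain.
Lab 4 (pledges 50, payoff 41): dropping to 0 → total 210, payoff 91. Profitable deviation.

No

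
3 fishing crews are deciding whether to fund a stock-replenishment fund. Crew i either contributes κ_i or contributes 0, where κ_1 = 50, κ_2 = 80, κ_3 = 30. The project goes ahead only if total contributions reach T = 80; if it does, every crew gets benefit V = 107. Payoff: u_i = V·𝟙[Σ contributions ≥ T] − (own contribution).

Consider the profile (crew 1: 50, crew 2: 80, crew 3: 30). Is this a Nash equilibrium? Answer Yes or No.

Total = 160 ≥ 80: provided.
Crew 1 (pledges 50, payoff 57): dropping to 0 → total 110, payoff 107. Profitable deviation.

No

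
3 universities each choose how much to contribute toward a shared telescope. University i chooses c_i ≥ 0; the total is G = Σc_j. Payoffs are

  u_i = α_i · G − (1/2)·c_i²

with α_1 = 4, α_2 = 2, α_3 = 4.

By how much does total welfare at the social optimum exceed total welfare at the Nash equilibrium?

68

University i's FOC: ∂u_i/∂c_i = α_i − c_i = 0, so c_i* = α_i.
NE contributions = (4, 2, 4); G = 10.
W^NE = (Σα)·G − ½Σα_i² = 10² − ½·36 = 82.
Planner sets c_i = Σα_j = 10 for every i, so G^SO = 3·10 = 30.
W^SO = (Σα)·G^SO − ½·3·(Σα)² = (3/2)·10² = 150.
Deadweight loss = W^SO − W^NE = 68.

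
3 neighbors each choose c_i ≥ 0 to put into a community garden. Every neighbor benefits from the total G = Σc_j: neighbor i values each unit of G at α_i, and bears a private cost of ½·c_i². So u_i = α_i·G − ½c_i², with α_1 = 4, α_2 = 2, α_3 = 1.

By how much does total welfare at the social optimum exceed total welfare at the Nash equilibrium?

35

Neighbor i's FOC: ∂u_i/∂c_i = α_i − c_i = 0, so c_i* = α_i.
NE contributions = (4, 2, 1); G = 7.
W^NE = (Σα)·G − ½Σα_i² = 7² − ½·21 = 38.5.
Planner sets c_i = Σα_j = 7 for every i, so G^SO = 3·7 = 21.
W^SO = (Σα)·G^SO − ½·3·(Σα)² = (3/2)·7² = 73.5.
Deadweight loss = W^SO − W^NE = 35.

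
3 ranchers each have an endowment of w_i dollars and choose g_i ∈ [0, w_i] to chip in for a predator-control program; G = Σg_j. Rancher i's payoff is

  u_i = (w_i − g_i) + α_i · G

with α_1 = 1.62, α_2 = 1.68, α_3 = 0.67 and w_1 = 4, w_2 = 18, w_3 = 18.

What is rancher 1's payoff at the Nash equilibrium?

∂u_i/∂g_i = α_i − 1, so rancher i contributes w_i if α_i > 1, else 0.
α_i > 1 for i ∈ {1, 2}; NE contributions (4, 18, 0), G = 22.
u_1 = (4 − 4) + 1.62·22 = 35.64.

35.64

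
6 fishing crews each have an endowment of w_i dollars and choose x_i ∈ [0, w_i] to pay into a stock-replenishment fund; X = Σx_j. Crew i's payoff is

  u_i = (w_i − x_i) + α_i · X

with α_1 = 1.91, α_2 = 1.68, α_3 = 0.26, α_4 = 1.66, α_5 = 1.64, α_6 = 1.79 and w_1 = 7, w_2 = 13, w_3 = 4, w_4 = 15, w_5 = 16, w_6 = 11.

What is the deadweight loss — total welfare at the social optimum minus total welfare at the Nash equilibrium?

∂u_i/∂x_i = α_i − 1, so crew i contributes w_i if α_i > 1, else 0.
α_i > 1 for i ∈ {1, 2, 4, 5, 6}; NE contributions (7, 13, 0, 15, 16, 11), X = 62.
W^NE = Σw_i − X^NE + (Σα_i)·X^NE = 66 + 7.94·62 = 558.28.
Planner: ∂(Σu_j)/∂x_i = Σα_j − 1 = 7.94 > 0, so everyone contributes w_i; X^SO = 66, W^SO = 66 + 7.94·66 = 590.04.
Deadweight loss = 31.76.

31.76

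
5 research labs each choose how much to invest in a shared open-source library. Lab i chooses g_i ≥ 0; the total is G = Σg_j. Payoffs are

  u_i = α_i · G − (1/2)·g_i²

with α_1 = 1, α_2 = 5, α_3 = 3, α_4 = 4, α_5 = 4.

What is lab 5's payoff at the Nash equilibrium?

60

Lab i's FOC: ∂u_i/∂g_i = α_i − g_i = 0, so g_i* = α_i.
NE contributions = (1, 5, 3, 4, 4); G = 17.
u_5 = α_5·G − ½·(g_5)² = 4·17 − ½·4² = 60.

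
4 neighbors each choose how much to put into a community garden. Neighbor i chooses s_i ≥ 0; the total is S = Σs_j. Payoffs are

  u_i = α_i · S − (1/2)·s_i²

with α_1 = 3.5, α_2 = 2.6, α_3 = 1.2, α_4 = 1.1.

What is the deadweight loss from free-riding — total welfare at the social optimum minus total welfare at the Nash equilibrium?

81.39

Neighbor i's FOC: ∂u_i/∂s_i = α_i − s_i = 0, so s_i* = α_i.
NE contributions = (3.5, 2.6, 1.2, 1.1); S = 8.4.
W^NE = (Σα)·S − ½Σα_i² = 8.4² − ½·21.66 = 59.73.
Planner sets s_i = Σα_j = 8.4 for every i, so S^SO = 4·8.4 = 33.6.
W^SO = (Σα)·S^SO − ½·4·(Σα)² = (4/2)·8.4² = 141.12.
Deadweight loss = W^SO − W^NE = 81.39.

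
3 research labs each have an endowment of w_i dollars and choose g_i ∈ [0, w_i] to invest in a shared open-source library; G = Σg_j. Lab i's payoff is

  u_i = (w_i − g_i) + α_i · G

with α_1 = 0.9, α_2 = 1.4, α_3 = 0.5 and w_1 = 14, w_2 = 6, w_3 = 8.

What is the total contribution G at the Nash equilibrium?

6

∂u_i/∂g_i = α_i − 1, so lab i contributes w_i if α_i > 1, else 0.
α_i > 1 for i ∈ {2}; NE contributions (0, 6, 0), G = 6.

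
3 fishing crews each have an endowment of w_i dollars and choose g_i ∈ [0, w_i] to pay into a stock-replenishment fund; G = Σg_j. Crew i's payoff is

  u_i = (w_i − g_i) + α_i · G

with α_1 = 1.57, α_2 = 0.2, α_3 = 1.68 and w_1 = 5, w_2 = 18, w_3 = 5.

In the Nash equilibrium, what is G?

10

∂u_i/∂g_i = α_i − 1, so crew i contributes w_i if α_i > 1, else 0.
α_i > 1 for i ∈ {1, 3}; NE contributions (5, 0, 5), G = 10.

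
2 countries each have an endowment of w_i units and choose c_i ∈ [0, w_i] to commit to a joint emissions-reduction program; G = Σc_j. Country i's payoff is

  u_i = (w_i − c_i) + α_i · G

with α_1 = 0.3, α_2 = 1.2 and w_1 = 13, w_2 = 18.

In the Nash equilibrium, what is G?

18

∂u_i/∂c_i = α_i − 1, so country i contributes w_i if α_i > 1, else 0.
α_i > 1 for i ∈ {2}; NE contributions (0, 18), G = 18.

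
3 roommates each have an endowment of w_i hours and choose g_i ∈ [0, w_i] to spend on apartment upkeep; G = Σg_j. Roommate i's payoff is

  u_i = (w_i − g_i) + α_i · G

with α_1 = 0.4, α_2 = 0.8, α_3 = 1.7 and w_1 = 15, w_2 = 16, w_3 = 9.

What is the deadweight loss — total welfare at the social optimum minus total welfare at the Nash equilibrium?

∂u_i/∂g_i = α_i − 1, so roommate i contributes w_i if α_i > 1, else 0.
α_i > 1 for i ∈ {3}; NE contributions (0, 0, 9), G = 9.
W^NE = Σw_i − G^NE + (Σα_i)·G^NE = 40 + 1.9·9 = 57.1.
Planner: ∂(Σu_j)/∂g_i = Σα_j − 1 = 1.9 > 0, so everyone contributes w_i; G^SO = 40, W^SO = 40 + 1.9·40 = 116.
Deadweight loss = 58.9.

58.9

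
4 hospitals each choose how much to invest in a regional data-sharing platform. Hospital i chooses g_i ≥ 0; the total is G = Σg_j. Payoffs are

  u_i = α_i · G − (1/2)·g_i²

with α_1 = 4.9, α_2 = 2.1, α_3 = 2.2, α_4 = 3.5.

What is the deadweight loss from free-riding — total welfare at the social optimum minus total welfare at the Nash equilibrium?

Hospital i's FOC: ∂u_i/∂g_i = α_i − g_i = 0, so g_i* = α_i.
NE contributions = (4.9, 2.1, 2.2, 3.5); G = 12.7.
W^NE = (Σα)·G − ½Σα_i² = 12.7² − ½·45.51 = 138.535.
Planner sets g_i = Σα_j = 12.7 for every i, so G^SO = 4·12.7 = 50.8.
W^SO = (Σα)·G^SO − ½·4·(Σα)² = (4/2)·12.7² = 322.58.
Deadweight loss = W^SO − W^NE = 184.045.

184.045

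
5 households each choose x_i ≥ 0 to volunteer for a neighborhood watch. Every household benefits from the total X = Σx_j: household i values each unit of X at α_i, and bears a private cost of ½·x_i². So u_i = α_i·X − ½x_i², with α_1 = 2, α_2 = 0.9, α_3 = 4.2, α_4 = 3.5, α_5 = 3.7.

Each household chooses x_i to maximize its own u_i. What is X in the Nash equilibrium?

14.3

Household i's FOC: ∂u_i/∂x_i = α_i − x_i = 0, so x_i* = α_i.
NE contributions = (2, 0.9, 4.2, 3.5, 3.7); X = 14.3.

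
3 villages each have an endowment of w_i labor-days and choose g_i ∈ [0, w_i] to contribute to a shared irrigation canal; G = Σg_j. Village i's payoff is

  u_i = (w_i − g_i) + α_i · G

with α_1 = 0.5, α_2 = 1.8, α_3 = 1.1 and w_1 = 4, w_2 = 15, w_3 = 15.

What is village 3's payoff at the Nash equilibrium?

33

∂u_i/∂g_i = α_i − 1, so village i contributes w_i if α_i > 1, else 0.
α_i > 1 for i ∈ {2, 3}; NE contributions (0, 15, 15), G = 30.
u_3 = (15 − 15) + 1.1·30 = 33.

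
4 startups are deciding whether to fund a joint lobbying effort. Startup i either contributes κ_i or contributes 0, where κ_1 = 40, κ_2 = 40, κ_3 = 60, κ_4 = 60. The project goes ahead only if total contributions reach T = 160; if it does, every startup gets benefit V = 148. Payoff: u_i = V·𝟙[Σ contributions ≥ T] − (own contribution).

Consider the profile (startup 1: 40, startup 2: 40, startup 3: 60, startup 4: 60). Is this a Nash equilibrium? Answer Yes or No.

No

Total = 200 ≥ 160: provided.
Startup 1 (pledges 40, payoff 108): dropping to 0 → total 160, payoff 148. Profitable deviation.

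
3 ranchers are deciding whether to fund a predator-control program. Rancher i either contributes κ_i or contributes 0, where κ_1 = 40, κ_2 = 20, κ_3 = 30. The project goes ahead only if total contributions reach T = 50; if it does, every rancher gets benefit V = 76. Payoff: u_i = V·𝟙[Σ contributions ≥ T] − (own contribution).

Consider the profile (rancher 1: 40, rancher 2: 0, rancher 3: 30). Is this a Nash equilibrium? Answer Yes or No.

Yes

Total = 70 ≥ 50: provided.
Rancher 1 (pledges 40, payoff 36): dropping to 0 → total 30, payoff 0. No gain.
Rancher 2 (pledges 0, payoff 76): pledging 20 → total 90, payoff 56. No gain.
Rancher 3 (pledges 30, payoff 46): dropping to 0 → total 40, payoff 0. No gain.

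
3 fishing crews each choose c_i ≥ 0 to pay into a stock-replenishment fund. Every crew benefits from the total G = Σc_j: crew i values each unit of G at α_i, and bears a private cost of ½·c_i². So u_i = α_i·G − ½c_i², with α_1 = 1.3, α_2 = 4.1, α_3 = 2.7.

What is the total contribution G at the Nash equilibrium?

Crew i's FOC: ∂u_i/∂c_i = α_i − c_i = 0, so c_i* = α_i.
NE contributions = (1.3, 4.1, 2.7); G = 8.1.

8.1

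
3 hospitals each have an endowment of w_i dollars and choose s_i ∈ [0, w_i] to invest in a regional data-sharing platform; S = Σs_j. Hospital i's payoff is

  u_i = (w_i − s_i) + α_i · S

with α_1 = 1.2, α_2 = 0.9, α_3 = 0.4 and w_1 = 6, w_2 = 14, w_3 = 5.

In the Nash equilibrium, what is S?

6

∂u_i/∂s_i = α_i − 1, so hospital i contributes w_i if α_i > 1, else 0.
α_i > 1 for i ∈ {1}; NE contributions (6, 0, 0), S = 6.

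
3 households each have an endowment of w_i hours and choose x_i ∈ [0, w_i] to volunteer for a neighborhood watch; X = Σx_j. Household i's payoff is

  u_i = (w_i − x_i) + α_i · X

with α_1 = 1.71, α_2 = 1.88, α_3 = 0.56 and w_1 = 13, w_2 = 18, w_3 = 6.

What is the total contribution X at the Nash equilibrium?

∂u_i/∂x_i = α_i − 1, so household i contributes w_i if α_i > 1, else 0.
α_i > 1 for i ∈ {1, 2}; NE contributions (13, 18, 0), X = 31.

31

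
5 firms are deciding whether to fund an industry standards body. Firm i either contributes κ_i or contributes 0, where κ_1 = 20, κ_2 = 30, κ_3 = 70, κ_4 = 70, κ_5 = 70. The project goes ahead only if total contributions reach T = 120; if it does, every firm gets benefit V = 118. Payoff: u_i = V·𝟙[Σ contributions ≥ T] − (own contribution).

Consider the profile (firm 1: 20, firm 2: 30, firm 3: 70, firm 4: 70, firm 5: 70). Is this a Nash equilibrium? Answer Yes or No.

Total = 260 ≥ 120: provided.
Firm 1 (pledges 20, payoff 98): dropping to 0 → total 240, payoff 118. Profitable deviation.

No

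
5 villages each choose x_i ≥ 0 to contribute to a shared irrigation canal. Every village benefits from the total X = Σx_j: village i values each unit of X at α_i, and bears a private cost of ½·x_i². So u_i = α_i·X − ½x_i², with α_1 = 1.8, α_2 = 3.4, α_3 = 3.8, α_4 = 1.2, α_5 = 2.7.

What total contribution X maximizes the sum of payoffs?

Planner FOC: ∂(Σu_j)/∂x_i = (Σα_j) − x_i = 0, so x_i^SO = Σα_j = 12.9 for every i; X^SO = 64.5.

64.5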